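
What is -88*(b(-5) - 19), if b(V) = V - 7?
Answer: 2728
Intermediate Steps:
b(V) = -7 + V
-88*(b(-5) - 19) = -88*((-7 - 5) - 19) = -88*(-12 - 19) = -88*(-31) = 2728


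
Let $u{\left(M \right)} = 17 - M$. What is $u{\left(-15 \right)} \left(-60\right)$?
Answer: $-1920$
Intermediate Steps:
$u{\left(-15 \right)} \left(-60\right) = \left(17 - -15\right) \left(-60\right) = \left(17 + 15\right) \left(-60\right) = 32 \left(-60\right) = -1920$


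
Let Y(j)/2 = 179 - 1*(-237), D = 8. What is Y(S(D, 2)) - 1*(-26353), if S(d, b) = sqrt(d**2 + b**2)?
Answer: 27185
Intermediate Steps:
S(d, b) = sqrt(b**2 + d**2)
Y(j) = 832 (Y(j) = 2*(179 - 1*(-237)) = 2*(179 + 237) = 2*416 = 832)
Y(S(D, 2)) - 1*(-26353) = 832 - 1*(-26353) = 832 + 26353 = 27185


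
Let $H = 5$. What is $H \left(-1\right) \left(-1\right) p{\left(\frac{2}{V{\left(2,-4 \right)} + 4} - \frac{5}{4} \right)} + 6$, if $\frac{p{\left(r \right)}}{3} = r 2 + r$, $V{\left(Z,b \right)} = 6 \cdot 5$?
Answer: $- \frac{3237}{68} \approx -47.603$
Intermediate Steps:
$V{\left(Z,b \right)} = 30$
$p{\left(r \right)} = 9 r$ ($p{\left(r \right)} = 3 \left(r 2 + r\right) = 3 \left(2 r + r\right) = 3 \cdot 3 r = 9 r$)
$H \left(-1\right) \left(-1\right) p{\left(\frac{2}{V{\left(2,-4 \right)} + 4} - \frac{5}{4} \right)} + 6 = 5 \left(-1\right) \left(-1\right) 9 \left(\frac{2}{30 + 4} - \frac{5}{4}\right) + 6 = \left(-5\right) \left(-1\right) 9 \left(\frac{2}{34} - \frac{5}{4}\right) + 6 = 5 \cdot 9 \left(2 \cdot \frac{1}{34} - \frac{5}{4}\right) + 6 = 5 \cdot 9 \left(\frac{1}{17} - \frac{5}{4}\right) + 6 = 5 \cdot 9 \left(- \frac{81}{68}\right) + 6 = 5 \left(- \frac{729}{68}\right) + 6 = - \frac{3645}{68} + 6 = - \frac{3237}{68}$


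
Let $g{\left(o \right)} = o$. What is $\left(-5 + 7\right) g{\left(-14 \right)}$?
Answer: $-28$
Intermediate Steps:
$\left(-5 + 7\right) g{\left(-14 \right)} = \left(-5 + 7\right) \left(-14\right) = 2 \left(-14\right) = -28$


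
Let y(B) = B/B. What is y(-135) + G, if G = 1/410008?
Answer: 410009/410008 ≈ 1.0000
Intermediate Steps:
y(B) = 1
G = 1/410008 ≈ 2.4390e-6
y(-135) + G = 1 + 1/410008 = 410009/410008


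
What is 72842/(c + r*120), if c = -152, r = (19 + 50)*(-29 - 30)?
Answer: -36421/244336 ≈ -0.14906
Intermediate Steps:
r = -4071 (r = 69*(-59) = -4071)
72842/(c + r*120) = 72842/(-152 - 4071*120) = 72842/(-152 - 488520) = 72842/(-488672) = 72842*(-1/488672) = -36421/244336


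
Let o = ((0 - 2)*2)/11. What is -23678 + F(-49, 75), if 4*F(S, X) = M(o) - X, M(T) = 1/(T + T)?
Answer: -758307/32 ≈ -23697.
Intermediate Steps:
o = -4/11 (o = -2*2*(1/11) = -4*1/11 = -4/11 ≈ -0.36364)
M(T) = 1/(2*T)
F(S, X) = -11/32 - X/4 (F(S, X) = (1/(2*(-4/11)) - X)/4 = ((1/2)*(-11/4) - X)/4 = (-11/8 - X)/4 = -11/32 - X/4)
-23678 + F(-49, 75) = -23678 + (-11/32 - 1/4*75) = -23678 + (-11/32 - 75/4) = -23678 - 611/32 = -758307/32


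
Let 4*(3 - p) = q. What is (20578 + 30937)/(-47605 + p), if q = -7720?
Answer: -51515/45672 ≈ -1.1279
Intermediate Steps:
p = 1933 (p = 3 - ¼*(-7720) = 3 + 1930 = 1933)
(20578 + 30937)/(-47605 + p) = (20578 + 30937)/(-47605 + 1933) = 51515/(-45672) = 51515*(-1/45672) = -51515/45672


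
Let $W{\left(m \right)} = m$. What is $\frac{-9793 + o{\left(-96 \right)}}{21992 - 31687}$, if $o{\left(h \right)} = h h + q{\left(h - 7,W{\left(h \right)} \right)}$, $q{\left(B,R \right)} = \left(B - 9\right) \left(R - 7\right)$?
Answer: $- \frac{10959}{9695} \approx -1.1304$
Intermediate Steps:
$q{\left(B,R \right)} = \left(-9 + B\right) \left(-7 + R\right)$
$o{\left(h \right)} = 112 + h^{2} - 16 h + h \left(-7 + h\right)$ ($o{\left(h \right)} = h h + \left(63 - 9 h - 7 \left(h - 7\right) + \left(h - 7\right) h\right) = h^{2} + \left(63 - 9 h - 7 \left(h - 7\right) + \left(h - 7\right) h\right) = h^{2} + \left(63 - 9 h - 7 \left(-7 + h\right) + \left(-7 + h\right) h\right) = h^{2} + \left(63 - 9 h - \left(-49 + 7 h\right) + h \left(-7 + h\right)\right) = h^{2} + \left(112 - 16 h + h \left(-7 + h\right)\right) = 112 + h^{2} - 16 h + h \left(-7 + h\right)$)
$\frac{-9793 + o{\left(-96 \right)}}{21992 - 31687} = \frac{-9793 + \left(112 - -2208 + 2 \left(-96\right)^{2}\right)}{21992 - 31687} = \frac{-9793 + \left(112 + 2208 + 2 \cdot 9216\right)}{-9695} = \left(-9793 + \left(112 + 2208 + 18432\right)\right) \left(- \frac{1}{9695}\right) = \left(-9793 + 20752\right) \left(- \frac{1}{9695}\right) = 10959 \left(- \frac{1}{9695}\right) = - \frac{10959}{9695}$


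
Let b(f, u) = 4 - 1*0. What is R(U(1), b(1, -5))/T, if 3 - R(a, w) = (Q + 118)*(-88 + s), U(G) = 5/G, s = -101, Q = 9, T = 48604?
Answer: 12003/24302 ≈ 0.49391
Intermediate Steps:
b(f, u) = 4 (b(f, u) = 4 + 0 = 4)
R(a, w) = 24006 (R(a, w) = 3 - (9 + 118)*(-88 - 101) = 3 - 127*(-189) = 3 - 1*(-24003) = 3 + 24003 = 24006)
R(U(1), b(1, -5))/T = 24006/48604 = 24006*(1/48604) = 12003/24302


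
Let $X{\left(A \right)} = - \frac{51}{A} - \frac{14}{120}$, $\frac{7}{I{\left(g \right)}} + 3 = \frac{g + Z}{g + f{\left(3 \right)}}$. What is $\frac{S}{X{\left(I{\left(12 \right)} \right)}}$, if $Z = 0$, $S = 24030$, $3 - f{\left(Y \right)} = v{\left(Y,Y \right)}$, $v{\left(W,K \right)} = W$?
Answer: $\frac{10092600}{6071} \approx 1662.4$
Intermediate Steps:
$f{\left(Y \right)} = 3 - Y$
$I{\left(g \right)} = - \frac{7}{2}$ ($I{\left(g \right)} = \frac{7}{-3 + \frac{g + 0}{g + \left(3 - 3\right)}} = \frac{7}{-3 + \frac{g}{g + \left(3 - 3\right)}} = \frac{7}{-3 + \frac{g}{g + 0}} = \frac{7}{-3 + \frac{g}{g}} = \frac{7}{-3 + 1} = \frac{7}{-2} = 7 \left(- \frac{1}{2}\right) = - \frac{7}{2}$)
$X{\left(A \right)} = - \frac{7}{60} - \frac{51}{A}$ ($X{\left(A \right)} = - \frac{51}{A} - \frac{7}{60} = - \frac{7}{60} - \frac{51}{A}$)
$\frac{S}{X{\left(I{\left(12 \right)} \right)}} = \frac{24030}{- \frac{7}{60} - \frac{51}{- \frac{7}{2}}} = \frac{24030}{- \frac{7}{60} - - \frac{102}{7}} = \frac{24030}{- \frac{7}{60} + \frac{102}{7}} = \frac{24030}{\frac{6071}{420}} = 24030 \cdot \frac{420}{6071} = \frac{10092600}{6071}$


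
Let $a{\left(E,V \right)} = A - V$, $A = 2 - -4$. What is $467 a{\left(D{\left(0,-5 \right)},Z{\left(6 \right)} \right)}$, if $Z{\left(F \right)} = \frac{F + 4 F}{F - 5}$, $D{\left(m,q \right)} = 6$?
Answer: $-11208$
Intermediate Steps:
$A = 6$ ($A = 2 + 4 = 6$)
$Z{\left(F \right)} = \frac{5 F}{-5 + F}$
$a{\left(E,V \right)} = 6 - V$
$467 a{\left(D{\left(0,-5 \right)},Z{\left(6 \right)} \right)} = 467 \left(6 - 5 \cdot 6 \frac{1}{-5 + 6}\right) = 467 \left(6 - 5 \cdot 6 \cdot 1^{-1}\right) = 467 \left(6 - 5 \cdot 6 \cdot 1\right) = 467 \left(6 - 30\right) = 467 \left(-24\right) = -11208$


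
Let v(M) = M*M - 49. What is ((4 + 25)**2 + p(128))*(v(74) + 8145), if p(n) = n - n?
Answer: 11414052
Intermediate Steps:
v(M) = -49 + M**2 (v(M) = M**2 - 49 = -49 + M**2)
p(n) = 0
((4 + 25)**2 + p(128))*(v(74) + 8145) = ((4 + 25)**2 + 0)*((-49 + 74**2) + 8145) = (29**2 + 0)*((-49 + 5476) + 8145) = (841 + 0)*(5427 + 8145) = 841*13572 = 11414052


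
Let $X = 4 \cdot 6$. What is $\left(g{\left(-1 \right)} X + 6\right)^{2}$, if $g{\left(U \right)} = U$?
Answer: $324$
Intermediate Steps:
$X = 24$
$\left(g{\left(-1 \right)} X + 6\right)^{2} = \left(\left(-1\right) 24 + 6\right)^{2} = \left(-24 + 6\right)^{2} = \left(-18\right)^{2} = 324$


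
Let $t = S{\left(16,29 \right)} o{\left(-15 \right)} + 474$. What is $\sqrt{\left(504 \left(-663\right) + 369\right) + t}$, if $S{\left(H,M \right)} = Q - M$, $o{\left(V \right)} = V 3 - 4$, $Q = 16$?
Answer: $8 i \sqrt{5198} \approx 576.78 i$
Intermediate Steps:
$o{\left(V \right)} = -4 + 3 V$ ($o{\left(V \right)} = 3 V - 4 = -4 + 3 V$)
$S{\left(H,M \right)} = 16 - M$
$t = 1111$ ($t = \left(16 - 29\right) \left(-4 + 3 \left(-15\right)\right) + 474 = \left(16 - 29\right) \left(-4 - 45\right) + 474 = \left(-13\right) \left(-49\right) + 474 = 637 + 474 = 1111$)
$\sqrt{\left(504 \left(-663\right) + 369\right) + t} = \sqrt{\left(504 \left(-663\right) + 369\right) + 1111} = \sqrt{\left(-334152 + 369\right) + 1111} = \sqrt{-333783 + 1111} = \sqrt{-332672} = 8 i \sqrt{5198}$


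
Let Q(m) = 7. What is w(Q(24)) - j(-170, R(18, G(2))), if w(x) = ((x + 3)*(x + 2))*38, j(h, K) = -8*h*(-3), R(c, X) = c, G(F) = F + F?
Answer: 7500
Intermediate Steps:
G(F) = 2*F
j(h, K) = 24*h
w(x) = 38*(2 + x)*(3 + x) (w(x) = ((3 + x)*(2 + x))*38 = ((2 + x)*(3 + x))*38 = 38*(2 + x)*(3 + x))
w(Q(24)) - j(-170, R(18, G(2))) = (228 + 38*7**2 + 190*7) - 24*(-170) = (228 + 38*49 + 1330) - 1*(-4080) = (228 + 1862 + 1330) + 4080 = 3420 + 4080 = 7500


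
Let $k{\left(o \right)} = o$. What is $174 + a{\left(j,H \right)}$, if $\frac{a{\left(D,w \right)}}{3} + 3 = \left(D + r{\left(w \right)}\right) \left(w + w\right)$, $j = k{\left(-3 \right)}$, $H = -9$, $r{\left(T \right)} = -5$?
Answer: $597$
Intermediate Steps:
$j = -3$
$a{\left(D,w \right)} = -9 + 6 w \left(-5 + D\right)$ ($a{\left(D,w \right)} = -9 + 3 \left(D - 5\right) \left(w + w\right) = -9 + 3 \left(-5 + D\right) 2 w = -9 + 3 \cdot 2 w \left(-5 + D\right) = -9 + 6 w \left(-5 + D\right)$)
$174 + a{\left(j,H \right)} = 174 - \left(-261 - 162\right) = 174 + \left(-9 + 270 + 162\right) = 174 + 423 = 597$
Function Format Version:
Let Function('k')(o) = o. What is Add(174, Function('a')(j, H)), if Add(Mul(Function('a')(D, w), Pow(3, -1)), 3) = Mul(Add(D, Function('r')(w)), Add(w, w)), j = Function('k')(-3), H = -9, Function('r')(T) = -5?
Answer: 597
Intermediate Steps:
j = -3
Function('a')(D, w) = Add(-9, Mul(6, w, Add(-5, D))) (Function('a')(D, w) = Add(-9, Mul(3, Mul(Add(D, -5), Add(w, w)))) = Add(-9, Mul(3, Mul(Add(-5, D), Mul(2, w)))) = Add(-9, Mul(3, Mul(2, w, Add(-5, D)))) = Add(-9, Mul(6, w, Add(-5, D))))
Add(174, Function('a')(j, H)) = Add(174, Add(-9, Mul(-30, -9), Mul(6, -3, -9))) = Add(174, Add(-9, 270, 162)) = Add(174, 423) = 597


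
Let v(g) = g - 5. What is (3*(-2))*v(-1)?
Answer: 36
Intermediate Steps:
v(g) = -5 + g
(3*(-2))*v(-1) = (3*(-2))*(-5 - 1) = -6*(-6) = 36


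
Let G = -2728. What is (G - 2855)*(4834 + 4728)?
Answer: -53384646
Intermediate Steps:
(G - 2855)*(4834 + 4728) = (-2728 - 2855)*(4834 + 4728) = -5583*9562 = -53384646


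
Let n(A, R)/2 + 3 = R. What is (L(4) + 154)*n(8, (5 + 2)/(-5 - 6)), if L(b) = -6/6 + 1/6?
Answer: -36760/33 ≈ -1113.9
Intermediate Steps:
L(b) = -⅚ (L(b) = -6*⅙ + 1*(⅙) = -1 + ⅙ = -⅚)
n(A, R) = -6 + 2*R
(L(4) + 154)*n(8, (5 + 2)/(-5 - 6)) = (-⅚ + 154)*(-6 + 2*((5 + 2)/(-5 - 6))) = 919*(-6 + 2*(7/(-11)))/6 = 919*(-6 + 2*(7*(-1/11)))/6 = 919*(-6 + 2*(-7/11))/6 = 919*(-6 - 14/11)/6 = (919/6)*(-80/11) = -36760/33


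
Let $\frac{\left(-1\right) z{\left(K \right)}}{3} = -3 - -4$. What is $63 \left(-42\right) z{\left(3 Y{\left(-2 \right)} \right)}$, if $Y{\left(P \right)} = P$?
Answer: $7938$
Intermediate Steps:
$z{\left(K \right)} = -3$ ($z{\left(K \right)} = - 3 \left(-3 - -4\right) = - 3 \left(-3 + 4\right) = \left(-3\right) 1 = -3$)
$63 \left(-42\right) z{\left(3 Y{\left(-2 \right)} \right)} = 63 \left(-42\right) \left(-3\right) = \left(-2646\right) \left(-3\right) = 7938$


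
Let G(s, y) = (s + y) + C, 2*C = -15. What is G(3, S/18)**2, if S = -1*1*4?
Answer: 7225/324 ≈ 22.299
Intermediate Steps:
C = -15/2 (C = (1/2)*(-15) = -15/2 ≈ -7.5000)
S = -4 (S = -1*4 = -4)
G(s, y) = -15/2 + s + y (G(s, y) = (s + y) - 15/2 = -15/2 + s + y)
G(3, S/18)**2 = (-15/2 + 3 - 4/18)**2 = (-15/2 + 3 - 4*1/18)**2 = (-15/2 + 3 - 2/9)**2 = (-85/18)**2 = 7225/324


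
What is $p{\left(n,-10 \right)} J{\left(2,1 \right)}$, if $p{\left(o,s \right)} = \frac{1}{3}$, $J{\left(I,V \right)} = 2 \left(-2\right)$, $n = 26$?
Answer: $- \frac{4}{3} \approx -1.3333$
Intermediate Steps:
$J{\left(I,V \right)} = -4$
$p{\left(o,s \right)} = \frac{1}{3}$
$p{\left(n,-10 \right)} J{\left(2,1 \right)} = \frac{1}{3} \left(-4\right) = - \frac{4}{3}$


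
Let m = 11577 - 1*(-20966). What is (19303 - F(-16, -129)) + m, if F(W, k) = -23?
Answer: 51869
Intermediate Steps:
m = 32543 (m = 11577 + 20966 = 32543)
(19303 - F(-16, -129)) + m = (19303 - 1*(-23)) + 32543 = (19303 + 23) + 32543 = 19326 + 32543 = 51869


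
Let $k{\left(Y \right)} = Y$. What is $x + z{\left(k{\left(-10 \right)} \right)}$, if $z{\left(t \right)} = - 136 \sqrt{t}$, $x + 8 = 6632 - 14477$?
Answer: $-7853 - 136 i \sqrt{10} \approx -7853.0 - 430.07 i$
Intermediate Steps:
$x = -7853$ ($x = -8 + \left(6632 - 14477\right) = -8 - 7845 = -7853$)
$x + z{\left(k{\left(-10 \right)} \right)} = -7853 - 136 \sqrt{-10} = -7853 - 136 i \sqrt{10}$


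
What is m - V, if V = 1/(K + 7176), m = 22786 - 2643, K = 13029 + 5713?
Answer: 522066273/25918 ≈ 20143.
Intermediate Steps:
K = 18742
m = 20143
V = 1/25918 (V = 1/(18742 + 7176) = 1/25918 ≈ 3.8583e-5)
m - V = 20143 - 1*1/25918 = 20143 - 1/25918 = 522066273/25918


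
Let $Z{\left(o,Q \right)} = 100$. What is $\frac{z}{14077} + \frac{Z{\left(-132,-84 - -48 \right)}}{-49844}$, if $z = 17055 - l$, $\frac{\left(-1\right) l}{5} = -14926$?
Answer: $- \frac{102542000}{25059071} \approx -4.092$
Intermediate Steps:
$l = 74630$ ($l = \left(-5\right) \left(-14926\right) = 74630$)
$z = -57575$ ($z = 17055 - 74630 = -57575$)
$\frac{z}{14077} + \frac{Z{\left(-132,-84 - -48 \right)}}{-49844} = - \frac{57575}{14077} + \frac{100}{-49844} = \left(-57575\right) \frac{1}{14077} + 100 \left(- \frac{1}{49844}\right) = - \frac{8225}{2011} - \frac{25}{12461} = - \frac{102542000}{25059071}$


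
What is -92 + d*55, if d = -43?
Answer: -2457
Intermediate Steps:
-92 + d*55 = -92 - 43*55 = -92 - 2365 = -2457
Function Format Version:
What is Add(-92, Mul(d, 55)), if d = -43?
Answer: -2457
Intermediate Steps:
Add(-92, Mul(d, 55)) = Add(-92, Mul(-43, 55)) = Add(-92, -2365) = -2457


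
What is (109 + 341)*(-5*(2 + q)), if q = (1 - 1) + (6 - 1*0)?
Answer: -18000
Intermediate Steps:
q = 6 (q = 0 + (6 + 0) = 0 + 6 = 6)
(109 + 341)*(-5*(2 + q)) = (109 + 341)*(-5*(2 + 6)) = 450*(-5*8) = 450*(-40) = -18000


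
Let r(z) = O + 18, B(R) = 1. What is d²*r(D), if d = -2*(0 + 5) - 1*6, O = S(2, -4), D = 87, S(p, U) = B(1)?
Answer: 4864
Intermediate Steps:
S(p, U) = 1
O = 1
d = -16 (d = -2*5 - 6 = -10 - 6 = -16)
r(z) = 19 (r(z) = 1 + 18 = 19)
d²*r(D) = (-16)²*19 = 256*19 = 4864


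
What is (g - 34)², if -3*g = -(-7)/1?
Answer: 11881/9 ≈ 1320.1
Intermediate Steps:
g = -7/3 (g = -(-1)*(-7/1)/3 = -(-1)*(-7*1)/3 = -(-1)*(-7)/3 = -⅓*7 = -7/3 ≈ -2.3333)
(g - 34)² = (-7/3 - 34)² = (-109/3)² = 11881/9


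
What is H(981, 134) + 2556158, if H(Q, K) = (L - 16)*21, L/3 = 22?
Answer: 2557208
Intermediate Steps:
L = 66 (L = 3*22 = 66)
H(Q, K) = 1050 (H(Q, K) = (66 - 16)*21 = 50*21 = 1050)
H(981, 134) + 2556158 = 1050 + 2556158 = 2557208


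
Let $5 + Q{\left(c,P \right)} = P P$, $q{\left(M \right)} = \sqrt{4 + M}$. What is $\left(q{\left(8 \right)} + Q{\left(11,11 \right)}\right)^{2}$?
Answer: $13468 + 464 \sqrt{3} \approx 14272.0$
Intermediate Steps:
$Q{\left(c,P \right)} = -5 + P^{2}$ ($Q{\left(c,P \right)} = -5 + P P = -5 + P^{2}$)
$\left(q{\left(8 \right)} + Q{\left(11,11 \right)}\right)^{2} = \left(\sqrt{4 + 8} - \left(5 - 11^{2}\right)\right)^{2} = \left(\sqrt{12} + \left(-5 + 121\right)\right)^{2} = \left(2 \sqrt{3} + 116\right)^{2} = \left(116 + 2 \sqrt{3}\right)^{2}$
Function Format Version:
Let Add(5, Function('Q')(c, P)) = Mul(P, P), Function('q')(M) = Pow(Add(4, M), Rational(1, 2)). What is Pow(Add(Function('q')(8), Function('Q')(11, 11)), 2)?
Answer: Add(13468, Mul(464, Pow(3, Rational(1, 2)))) ≈ 14272.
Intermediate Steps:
Function('Q')(c, P) = Add(-5, Pow(P, 2)) (Function('Q')(c, P) = Add(-5, Mul(P, P)) = Add(-5, Pow(P, 2)))
Pow(Add(Function('q')(8), Function('Q')(11, 11)), 2) = Pow(Add(Pow(Add(4, 8), Rational(1, 2)), Add(-5, Pow(11, 2))), 2) = Pow(Add(Pow(12, Rational(1, 2)), Add(-5, 121)), 2) = Pow(Add(Mul(2, Pow(3, Rational(1, 2))), 116), 2) = Pow(Add(116, Mul(2, Pow(3, Rational(1, 2)))), 2)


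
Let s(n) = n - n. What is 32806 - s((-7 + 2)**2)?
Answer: 32806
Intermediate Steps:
s(n) = 0
32806 - s((-7 + 2)**2) = 32806 - 1*0 = 32806 + 0 = 32806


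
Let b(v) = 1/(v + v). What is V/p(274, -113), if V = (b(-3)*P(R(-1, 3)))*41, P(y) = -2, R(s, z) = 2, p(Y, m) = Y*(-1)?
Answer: -41/822 ≈ -0.049878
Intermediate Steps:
p(Y, m) = -Y
b(v) = 1/(2*v)
V = 41/3 (V = (((½)/(-3))*(-2))*41 = (((½)*(-⅓))*(-2))*41 = -⅙*(-2)*41 = (⅓)*41 = 41/3 ≈ 13.667)
V/p(274, -113) = 41/(3*((-1*274))) = (41/3)/(-274) = (41/3)*(-1/274) = -41/822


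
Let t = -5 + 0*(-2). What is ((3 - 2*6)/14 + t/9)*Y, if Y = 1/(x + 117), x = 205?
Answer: -151/40572 ≈ -0.0037218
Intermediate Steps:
t = -5 (t = -5 + 0 = -5)
Y = 1/322 (Y = 1/(205 + 117) = 1/322 ≈ 0.0031056)
((3 - 2*6)/14 + t/9)*Y = ((3 - 2*6)/14 - 5/9)*(1/322) = ((3 - 12)*(1/14) - 5*⅑)*(1/322) = (-9*1/14 - 5/9)*(1/322) = (-9/14 - 5/9)*(1/322) = -151/126*1/322 = -151/40572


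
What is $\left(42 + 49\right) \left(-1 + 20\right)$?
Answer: $1729$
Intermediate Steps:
$\left(42 + 49\right) \left(-1 + 20\right) = 91 \cdot 19 = 1729$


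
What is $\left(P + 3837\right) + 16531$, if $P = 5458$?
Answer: $25826$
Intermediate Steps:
$\left(P + 3837\right) + 16531 = \left(5458 + 3837\right) + 16531 = 9295 + 16531 = 25826$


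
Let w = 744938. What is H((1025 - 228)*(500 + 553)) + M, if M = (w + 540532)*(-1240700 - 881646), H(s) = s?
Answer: -2728211273379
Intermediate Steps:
M = -2728212112620 (M = (744938 + 540532)*(-1240700 - 881646) = 1285470*(-2122346) = -2728212112620)
H((1025 - 228)*(500 + 553)) + M = (1025 - 228)*(500 + 553) - 2728212112620 = 797*1053 - 2728212112620 = 839241 - 2728212112620 = -2728211273379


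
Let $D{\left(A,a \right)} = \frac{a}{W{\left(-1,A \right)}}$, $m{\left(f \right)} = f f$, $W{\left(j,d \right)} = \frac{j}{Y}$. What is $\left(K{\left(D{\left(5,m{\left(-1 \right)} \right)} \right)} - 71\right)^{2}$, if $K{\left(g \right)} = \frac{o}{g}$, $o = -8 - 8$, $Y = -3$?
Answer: $\frac{52441}{9} \approx 5826.8$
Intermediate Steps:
$W{\left(j,d \right)} = - \frac{j}{3}$ ($W{\left(j,d \right)} = \frac{j}{-3} = j \left(- \frac{1}{3}\right) = - \frac{j}{3}$)
$m{\left(f \right)} = f^{2}$
$o = -16$ ($o = -8 - 8 = -16$)
$D{\left(A,a \right)} = 3 a$ ($D{\left(A,a \right)} = \frac{a}{\left(- \frac{1}{3}\right) \left(-1\right)} = a \frac{1}{\frac{1}{3}} = a 3 = 3 a$)
$K{\left(g \right)} = - \frac{16}{g}$
$\left(K{\left(D{\left(5,m{\left(-1 \right)} \right)} \right)} - 71\right)^{2} = \left(- \frac{16}{3 \left(-1\right)^{2}} - 71\right)^{2} = \left(- \frac{16}{3 \cdot 1} - 71\right)^{2} = \left(- \frac{16}{3} - 71\right)^{2} = \left(- \frac{229}{3}\right)^{2} = \frac{52441}{9}$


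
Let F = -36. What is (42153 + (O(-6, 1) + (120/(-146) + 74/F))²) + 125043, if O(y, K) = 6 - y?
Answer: 288823632985/1726596 ≈ 1.6728e+5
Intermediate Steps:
(42153 + (O(-6, 1) + (120/(-146) + 74/F))²) + 125043 = (42153 + ((6 - 1*(-6)) + (120/(-146) + 74/(-36)))²) + 125043 = (42153 + ((6 + 6) + (120*(-1/146) + 74*(-1/36)))²) + 125043 = (42153 + (12 + (-60/73 - 37/18))²) + 125043 = (42153 + (12 - 3781/1314)²) + 125043 = (42153 + (11987/1314)²) + 125043 = (42153 + 143688169/1726596) + 125043 = 72924889357/1726596 + 125043 = 288823632985/1726596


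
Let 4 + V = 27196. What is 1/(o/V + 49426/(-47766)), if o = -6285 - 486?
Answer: -216475512/277902563 ≈ -0.77896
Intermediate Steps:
V = 27192 (V = -4 + 27196 = 27192)
o = -6771
1/(o/V + 49426/(-47766)) = 1/(-6771/27192 + 49426/(-47766)) = 1/(-6771*1/27192 + 49426*(-1/47766)) = 1/(-2257/9064 - 24713/23883) = 1/(-277902563/216475512) = -216475512/277902563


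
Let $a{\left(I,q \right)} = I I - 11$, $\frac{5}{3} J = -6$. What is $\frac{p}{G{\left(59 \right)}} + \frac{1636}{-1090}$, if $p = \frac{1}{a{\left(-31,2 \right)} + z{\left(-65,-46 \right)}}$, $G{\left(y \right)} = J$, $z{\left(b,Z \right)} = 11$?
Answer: $- \frac{14152489}{9427410} \approx -1.5012$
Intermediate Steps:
$J = - \frac{18}{5}$ ($J = \frac{3}{5} \left(-6\right) = - \frac{18}{5} \approx -3.6$)
$a{\left(I,q \right)} = -11 + I^{2}$ ($a{\left(I,q \right)} = I^{2} - 11 = -11 + I^{2}$)
$G{\left(y \right)} = - \frac{18}{5}$
$p = \frac{1}{961}$ ($p = \frac{1}{\left(-11 + \left(-31\right)^{2}\right) + 11} = \frac{1}{\left(-11 + 961\right) + 11} = \frac{1}{950 + 11} = \frac{1}{961} \approx 0.0010406$)
$\frac{p}{G{\left(59 \right)}} + \frac{1636}{-1090} = \frac{1}{961 \left(- \frac{18}{5}\right)} + \frac{1636}{-1090} = \frac{1}{961} \left(- \frac{5}{18}\right) + 1636 \left(- \frac{1}{1090}\right) = - \frac{5}{17298} - \frac{818}{545} = - \frac{14152489}{9427410}$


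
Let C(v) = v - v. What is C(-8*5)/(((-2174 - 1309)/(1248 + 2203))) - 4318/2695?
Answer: -4318/2695 ≈ -1.6022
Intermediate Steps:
C(v) = 0
C(-8*5)/(((-2174 - 1309)/(1248 + 2203))) - 4318/2695 = 0/(((-2174 - 1309)/(1248 + 2203))) - 4318/2695 = 0/((-3483/3451)) - 4318*1/2695 = 0/((-3483*1/3451)) - 4318/2695 = 0/(-3483/3451) - 4318/2695 = 0*(-3451/3483) - 4318/2695 = 0 - 4318/2695 = -4318/2695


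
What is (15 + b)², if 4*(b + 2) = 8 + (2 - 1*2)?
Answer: 225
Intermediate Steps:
b = 0 (b = -2 + (8 + (2 - 1*2))/4 = -2 + (8 + (2 - 2))/4 = -2 + (8 + 0)/4 = -2 + (¼)*8 = -2 + 2 = 0)
(15 + b)² = (15 + 0)² = 15² = 225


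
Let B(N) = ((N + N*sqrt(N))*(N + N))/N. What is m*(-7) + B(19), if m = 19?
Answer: -95 + 38*sqrt(19) ≈ 70.638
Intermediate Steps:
B(N) = 2*N + 2*N**(3/2) (B(N) = ((N + N**(3/2))*(2*N))/N = (2*N*(N + N**(3/2)))/N = 2*N + 2*N**(3/2))
m*(-7) + B(19) = 19*(-7) + (2*19 + 2*19**(3/2)) = -133 + (38 + 2*(19*sqrt(19))) = -133 + (38 + 38*sqrt(19)) = -95 + 38*sqrt(19)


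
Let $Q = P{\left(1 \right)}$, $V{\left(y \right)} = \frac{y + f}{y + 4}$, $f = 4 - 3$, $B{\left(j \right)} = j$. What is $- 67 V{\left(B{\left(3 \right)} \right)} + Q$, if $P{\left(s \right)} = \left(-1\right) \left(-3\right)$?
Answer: $- \frac{247}{7} \approx -35.286$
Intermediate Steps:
$f = 1$ ($f = 4 - 3 = 1$)
$P{\left(s \right)} = 3$
$V{\left(y \right)} = \frac{1 + y}{4 + y}$ ($V{\left(y \right)} = \frac{y + 1}{y + 4} = \frac{1 + y}{4 + y}$)
$Q = 3$
$- 67 V{\left(B{\left(3 \right)} \right)} + Q = - 67 \frac{1 + 3}{4 + 3} + 3 = - 67 \cdot \frac{1}{7} \cdot 4 + 3 = \left(-67\right) \frac{4}{7} + 3 = - \frac{268}{7} + 3 = - \frac{247}{7}$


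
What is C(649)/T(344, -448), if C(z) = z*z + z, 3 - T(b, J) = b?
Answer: -38350/31 ≈ -1237.1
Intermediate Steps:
T(b, J) = 3 - b
C(z) = z + z² (C(z) = z² + z = z + z²)
C(649)/T(344, -448) = (649*(1 + 649))/(3 - 1*344) = (649*650)/(3 - 344) = 421850/(-341) = 421850*(-1/341) = -38350/31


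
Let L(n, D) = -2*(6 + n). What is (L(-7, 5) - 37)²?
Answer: 1225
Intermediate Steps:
L(n, D) = -12 - 2*n
(L(-7, 5) - 37)² = ((-12 - 2*(-7)) - 37)² = ((-12 + 14) - 37)² = (2 - 37)² = (-35)² = 1225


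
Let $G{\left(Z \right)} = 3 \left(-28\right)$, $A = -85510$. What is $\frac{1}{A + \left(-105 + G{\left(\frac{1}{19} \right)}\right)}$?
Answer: $- \frac{1}{85699} \approx -1.1669 \cdot 10^{-5}$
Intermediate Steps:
$G{\left(Z \right)} = -84$
$\frac{1}{A + \left(-105 + G{\left(\frac{1}{19} \right)}\right)} = \frac{1}{-85510 - 189} = \frac{1}{-85699} = - \frac{1}{85699}$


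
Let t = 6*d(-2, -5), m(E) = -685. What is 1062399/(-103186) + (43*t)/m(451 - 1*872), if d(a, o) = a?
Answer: -674499339/70682410 ≈ -9.5427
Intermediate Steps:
t = -12 (t = 6*(-2) = -12)
1062399/(-103186) + (43*t)/m(451 - 1*872) = 1062399/(-103186) + (43*(-12))/(-685) = 1062399*(-1/103186) - 516*(-1/685) = -1062399/103186 + 516/685 = -674499339/70682410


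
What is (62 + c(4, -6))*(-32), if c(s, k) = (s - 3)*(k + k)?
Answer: -1600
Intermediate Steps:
c(s, k) = 2*k*(-3 + s) (c(s, k) = (-3 + s)*(2*k) = 2*k*(-3 + s))
(62 + c(4, -6))*(-32) = (62 + 2*(-6)*(-3 + 4))*(-32) = (62 + 2*(-6)*1)*(-32) = (62 - 12)*(-32) = 50*(-32) = -1600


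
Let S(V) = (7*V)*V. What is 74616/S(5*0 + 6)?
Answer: 6218/21 ≈ 296.10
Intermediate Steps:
S(V) = 7*V**2
74616/S(5*0 + 6) = 74616/((7*(5*0 + 6)**2)) = 74616/((7*(0 + 6)**2)) = 74616/((7*6**2)) = 74616/((7*36)) = 74616/252 = 74616*(1/252) = 6218/21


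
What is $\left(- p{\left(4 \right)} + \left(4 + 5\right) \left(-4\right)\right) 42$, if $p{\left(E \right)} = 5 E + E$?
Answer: $-2520$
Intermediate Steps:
$p{\left(E \right)} = 6 E$
$\left(- p{\left(4 \right)} + \left(4 + 5\right) \left(-4\right)\right) 42 = \left(- 6 \cdot 4 + \left(4 + 5\right) \left(-4\right)\right) 42 = \left(\left(-1\right) 24 + 9 \left(-4\right)\right) 42 = \left(-24 - 36\right) 42 = \left(-60\right) 42 = -2520$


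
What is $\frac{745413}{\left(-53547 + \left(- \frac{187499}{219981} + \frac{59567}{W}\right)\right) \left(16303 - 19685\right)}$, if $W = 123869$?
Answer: $\frac{20311629499644957}{4934686460013601834} \approx 0.0041161$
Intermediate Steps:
$\frac{745413}{\left(-53547 + \left(- \frac{187499}{219981} + \frac{59567}{W}\right)\right) \left(16303 - 19685\right)} = \frac{745413}{\left(-53547 + \left(- \frac{187499}{219981} + \frac{59567}{123869}\right)\right) \left(16303 - 19685\right)} = \frac{745413}{\left(-53547 + \left(\left(-187499\right) \frac{1}{219981} + 59567 \cdot \frac{1}{123869}\right)\right) \left(-3382\right)} = \frac{745413}{\left(-53547 + \left(- \frac{187499}{219981} + \frac{59567}{123869}\right)\right) \left(-3382\right)} = \frac{745413}{\left(-53547 - \frac{10121705404}{27248826489}\right) \left(-3382\right)} = \frac{745413}{\left(- \frac{1459103033711887}{27248826489}\right) \left(-3382\right)} = \frac{745413}{\frac{4934686460013601834}{27248826489}} = 745413 \cdot \frac{27248826489}{4934686460013601834} = \frac{20311629499644957}{4934686460013601834}$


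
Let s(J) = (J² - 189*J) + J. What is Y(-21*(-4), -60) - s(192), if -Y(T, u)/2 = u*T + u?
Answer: 9432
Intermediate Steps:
Y(T, u) = -2*u - 2*T*u (Y(T, u) = -2*(u*T + u) = -2*(T*u + u) = -2*(u + T*u) = -2*u - 2*T*u)
s(J) = J² - 188*J
Y(-21*(-4), -60) - s(192) = -2*(-60)*(1 - 21*(-4)) - 192*(-188 + 192) = -2*(-60)*(1 + 84) - 192*4 = -2*(-60)*85 - 1*768 = 10200 - 768 = 9432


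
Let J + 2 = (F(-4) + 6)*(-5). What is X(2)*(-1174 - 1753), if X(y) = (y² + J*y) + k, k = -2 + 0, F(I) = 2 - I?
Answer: 357094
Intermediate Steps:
J = -62 (J = -2 + ((2 - 1*(-4)) + 6)*(-5) = -2 + ((2 + 4) + 6)*(-5) = -2 + (6 + 6)*(-5) = -2 + 12*(-5) = -2 - 60 = -62)
k = -2
X(y) = -2 + y² - 62*y (X(y) = (y² - 62*y) - 2 = -2 + y² - 62*y)
X(2)*(-1174 - 1753) = (-2 + 2² - 62*2)*(-1174 - 1753) = (-2 + 4 - 124)*(-2927) = -122*(-2927) = 357094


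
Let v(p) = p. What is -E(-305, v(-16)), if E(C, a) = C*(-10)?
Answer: -3050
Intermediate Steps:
E(C, a) = -10*C
-E(-305, v(-16)) = -(-10)*(-305) = -1*3050 = -3050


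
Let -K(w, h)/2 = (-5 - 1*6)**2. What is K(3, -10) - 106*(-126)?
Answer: 13114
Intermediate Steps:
K(w, h) = -242 (K(w, h) = -2*(-5 - 1*6)**2 = -2*(-5 - 6)**2 = -2*(-11)**2 = -2*121 = -242)
K(3, -10) - 106*(-126) = -242 - 106*(-126) = -242 + 13356 = 13114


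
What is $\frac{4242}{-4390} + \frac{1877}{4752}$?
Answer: $- \frac{5958977}{10430640} \approx -0.5713$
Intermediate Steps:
$\frac{4242}{-4390} + \frac{1877}{4752} = 4242 \left(- \frac{1}{4390}\right) + 1877 \cdot \frac{1}{4752} = - \frac{2121}{2195} + \frac{1877}{4752} = - \frac{5958977}{10430640}$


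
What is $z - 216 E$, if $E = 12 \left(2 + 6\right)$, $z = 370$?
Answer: $-20366$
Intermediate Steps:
$E = 96$ ($E = 12 \cdot 8 = 96$)
$z - 216 E = 370 - 20736 = -20366$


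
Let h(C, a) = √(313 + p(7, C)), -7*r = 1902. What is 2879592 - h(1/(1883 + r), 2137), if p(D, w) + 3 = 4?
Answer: 2879592 - √314 ≈ 2.8796e+6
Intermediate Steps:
r = -1902/7 (r = -⅐*1902 = -1902/7 ≈ -271.71)
p(D, w) = 1 (p(D, w) = -3 + 4 = 1)
h(C, a) = √314 (h(C, a) = √(313 + 1) = √314)
2879592 - h(1/(1883 + r), 2137) = 2879592 - √314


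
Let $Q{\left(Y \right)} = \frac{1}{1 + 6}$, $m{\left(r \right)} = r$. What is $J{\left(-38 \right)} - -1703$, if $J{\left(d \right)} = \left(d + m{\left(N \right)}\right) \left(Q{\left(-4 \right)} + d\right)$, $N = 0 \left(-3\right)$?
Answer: $\frac{21991}{7} \approx 3141.6$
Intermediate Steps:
$N = 0$
$Q{\left(Y \right)} = \frac{1}{7}$
$J{\left(d \right)} = d \left(\frac{1}{7} + d\right)$ ($J{\left(d \right)} = \left(d + 0\right) \left(\frac{1}{7} + d\right) = d \left(\frac{1}{7} + d\right)$)
$J{\left(-38 \right)} - -1703 = - 38 \left(\frac{1}{7} - 38\right) - -1703 = \left(-38\right) \left(- \frac{265}{7}\right) + 1703 = \frac{10070}{7} + 1703 = \frac{21991}{7}$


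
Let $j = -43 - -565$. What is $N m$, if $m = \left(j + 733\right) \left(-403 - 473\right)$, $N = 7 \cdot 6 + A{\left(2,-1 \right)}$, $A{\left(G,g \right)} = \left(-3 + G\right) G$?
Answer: $-43975200$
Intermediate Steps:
$j = 522$ ($j = -43 + 565 = 522$)
$A{\left(G,g \right)} = G \left(-3 + G\right)$
$N = 40$ ($N = 7 \cdot 6 + 2 \left(-3 + 2\right) = 42 + 2 \left(-1\right) = 42 - 2 = 40$)
$m = -1099380$ ($m = \left(522 + 733\right) \left(-403 - 473\right) = 1255 \left(-876\right) = -1099380$)
$N m = 40 \left(-1099380\right) = -43975200$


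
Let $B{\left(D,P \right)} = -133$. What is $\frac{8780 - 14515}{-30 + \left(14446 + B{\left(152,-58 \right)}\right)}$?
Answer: $- \frac{5735}{14283} \approx -0.40153$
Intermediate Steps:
$\frac{8780 - 14515}{-30 + \left(14446 + B{\left(152,-58 \right)}\right)} = \frac{8780 - 14515}{-30 + \left(14446 - 133\right)} = \frac{8780 + \left(-15372 + 857\right)}{-30 + 14313} = \frac{8780 - 14515}{14283} = \left(-5735\right) \frac{1}{14283} = - \frac{5735}{14283}$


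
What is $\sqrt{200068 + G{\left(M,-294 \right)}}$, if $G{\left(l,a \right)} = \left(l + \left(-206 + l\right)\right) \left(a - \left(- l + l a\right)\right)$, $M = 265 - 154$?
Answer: $2 \sqrt{179821} \approx 848.11$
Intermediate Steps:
$M = 111$ ($M = 265 - 154 = 111$)
$G{\left(l,a \right)} = \left(-206 + 2 l\right) \left(a + l - a l\right)$ ($G{\left(l,a \right)} = \left(-206 + 2 l\right) \left(a - \left(- l + a l\right)\right) = \left(-206 + 2 l\right) \left(a + l - a l\right)$)
$\sqrt{200068 + G{\left(M,-294 \right)}} = \sqrt{200068 - \left(-37698 - 7269390 + 6787872\right)} = \sqrt{200068 - \left(6725532 - 7244748\right)} = \sqrt{200068 + \left(60564 - 22866 + 24642 + 7244748 - 6787872\right)} = \sqrt{200068 + 519216} = \sqrt{719284} = 2 \sqrt{179821}$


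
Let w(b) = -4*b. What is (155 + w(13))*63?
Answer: 6489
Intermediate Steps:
(155 + w(13))*63 = (155 - 4*13)*63 = (155 - 52)*63 = 103*63 = 6489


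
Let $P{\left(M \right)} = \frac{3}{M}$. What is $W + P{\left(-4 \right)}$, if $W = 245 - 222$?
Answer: $\frac{89}{4} \approx 22.25$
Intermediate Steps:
$W = 23$ ($W = 245 - 222 = 23$)
$W + P{\left(-4 \right)} = 23 + \frac{3}{-4} = 23 + 3 \left(- \frac{1}{4}\right) = 23 - \frac{3}{4} = \frac{89}{4}$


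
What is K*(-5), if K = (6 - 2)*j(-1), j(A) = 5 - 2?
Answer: -60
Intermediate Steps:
j(A) = 3
K = 12 (K = (6 - 2)*3 = 4*3 = 12)
K*(-5) = 12*(-5) = -60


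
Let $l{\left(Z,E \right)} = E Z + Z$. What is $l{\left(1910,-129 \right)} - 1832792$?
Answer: $-2077272$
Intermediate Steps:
$l{\left(Z,E \right)} = Z + E Z$
$l{\left(1910,-129 \right)} - 1832792 = 1910 \left(1 - 129\right) - 1832792 = 1910 \left(-128\right) - 1832792 = -244480 - 1832792 = -2077272$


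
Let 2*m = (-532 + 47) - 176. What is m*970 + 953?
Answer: -319632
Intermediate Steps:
m = -661/2 (m = ((-532 + 47) - 176)/2 = (-485 - 176)/2 = (½)*(-661) = -661/2 ≈ -330.50)
m*970 + 953 = -661/2*970 + 953 = -320585 + 953 = -319632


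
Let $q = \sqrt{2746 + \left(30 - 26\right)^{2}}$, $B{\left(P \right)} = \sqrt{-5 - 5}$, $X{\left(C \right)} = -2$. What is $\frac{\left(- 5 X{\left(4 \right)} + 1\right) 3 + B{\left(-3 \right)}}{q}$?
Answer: $\frac{\sqrt{2762} \left(33 + i \sqrt{10}\right)}{2762} \approx 0.62792 + 0.060171 i$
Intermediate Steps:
$B{\left(P \right)} = i \sqrt{10}$ ($B{\left(P \right)} = \sqrt{-10} = i \sqrt{10}$)
$q = \sqrt{2762}$ ($q = \sqrt{2746 + 4^{2}} = \sqrt{2746 + 16} = \sqrt{2762} \approx 52.555$)
$\frac{\left(- 5 X{\left(4 \right)} + 1\right) 3 + B{\left(-3 \right)}}{q} = \frac{\left(\left(-5\right) \left(-2\right) + 1\right) 3 + i \sqrt{10}}{\sqrt{2762}} = \left(\left(10 + 1\right) 3 + i \sqrt{10}\right) \frac{\sqrt{2762}}{2762} = \left(11 \cdot 3 + i \sqrt{10}\right) \frac{\sqrt{2762}}{2762} = \left(33 + i \sqrt{10}\right) \frac{\sqrt{2762}}{2762} = \frac{\sqrt{2762} \left(33 + i \sqrt{10}\right)}{2762}$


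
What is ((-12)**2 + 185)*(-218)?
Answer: -71722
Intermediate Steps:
((-12)**2 + 185)*(-218) = (144 + 185)*(-218) = 329*(-218) = -71722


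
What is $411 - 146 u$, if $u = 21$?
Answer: $-2655$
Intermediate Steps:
$411 - 146 u = 411 - 3066 = -2655$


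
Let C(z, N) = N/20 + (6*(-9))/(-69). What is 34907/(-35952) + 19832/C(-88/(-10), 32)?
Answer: 40992721421/4925424 ≈ 8322.7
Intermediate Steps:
C(z, N) = 18/23 + N/20 (C(z, N) = N*(1/20) - 54*(-1/69) = N/20 + 18/23 = 18/23 + N/20)
34907/(-35952) + 19832/C(-88/(-10), 32) = 34907/(-35952) + 19832/(18/23 + (1/20)*32) = 34907*(-1/35952) + 19832/(18/23 + 8/5) = -34907/35952 + 19832/(274/115) = -34907/35952 + 19832*(115/274) = -34907/35952 + 1140340/137 = 40992721421/4925424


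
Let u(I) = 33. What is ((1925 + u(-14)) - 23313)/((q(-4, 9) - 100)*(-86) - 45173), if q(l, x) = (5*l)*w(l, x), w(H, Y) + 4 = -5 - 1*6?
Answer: 21355/62373 ≈ 0.34238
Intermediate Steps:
w(H, Y) = -15 (w(H, Y) = -4 + (-5 - 1*6) = -4 + (-5 - 6) = -4 - 11 = -15)
q(l, x) = -75*l (q(l, x) = (5*l)*(-15) = -75*l)
((1925 + u(-14)) - 23313)/((q(-4, 9) - 100)*(-86) - 45173) = ((1925 + 33) - 23313)/((-75*(-4) - 100)*(-86) - 45173) = (1958 - 23313)/((300 - 100)*(-86) - 45173) = -21355/(200*(-86) - 45173) = -21355/(-17200 - 45173) = -21355/(-62373) = -21355*(-1/62373) = 21355/62373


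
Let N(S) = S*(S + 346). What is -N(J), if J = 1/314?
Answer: -108645/98596 ≈ -1.1019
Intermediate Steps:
J = 1/314 ≈ 0.0031847
N(S) = S*(346 + S)
-N(J) = -(346 + 1/314)/314 = -108645/(314*314) = -1*108645/98596 = -108645/98596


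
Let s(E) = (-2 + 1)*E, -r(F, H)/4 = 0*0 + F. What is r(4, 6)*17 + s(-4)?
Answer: -268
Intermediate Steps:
r(F, H) = -4*F (r(F, H) = -4*(0*0 + F) = -4*(0 + F) = -4*F)
s(E) = -E
r(4, 6)*17 + s(-4) = -4*4*17 - 1*(-4) = -16*17 + 4 = -272 + 4 = -268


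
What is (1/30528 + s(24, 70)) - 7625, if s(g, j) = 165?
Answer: -227738879/30528 ≈ -7460.0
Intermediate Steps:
(1/30528 + s(24, 70)) - 7625 = (1/30528 + 165) - 7625 = 5037121/30528 - 7625 = -227738879/30528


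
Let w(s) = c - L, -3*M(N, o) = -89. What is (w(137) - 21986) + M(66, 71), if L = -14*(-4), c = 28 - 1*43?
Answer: -66082/3 ≈ -22027.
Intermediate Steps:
M(N, o) = 89/3 (M(N, o) = -1/3*(-89) = 89/3)
c = -15 (c = 28 - 43 = -15)
L = 56
w(s) = -71 (w(s) = -15 - 1*56 = -15 - 56 = -71)
(w(137) - 21986) + M(66, 71) = (-71 - 21986) + 89/3 = -22057 + 89/3 = -66082/3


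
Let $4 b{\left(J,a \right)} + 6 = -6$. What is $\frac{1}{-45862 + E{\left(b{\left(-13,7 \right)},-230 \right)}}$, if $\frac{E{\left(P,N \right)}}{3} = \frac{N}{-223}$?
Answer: $- \frac{223}{10226536} \approx -2.1806 \cdot 10^{-5}$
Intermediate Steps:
$b{\left(J,a \right)} = -3$ ($b{\left(J,a \right)} = - \frac{3}{2} + \frac{1}{4} \left(-6\right) = - \frac{3}{2} - \frac{3}{2} = -3$)
$E{\left(P,N \right)} = - \frac{3 N}{223}$ ($E{\left(P,N \right)} = 3 \frac{N}{-223} = 3 N \left(- \frac{1}{223}\right) = 3 \left(- \frac{N}{223}\right) = - \frac{3 N}{223}$)
$\frac{1}{-45862 + E{\left(b{\left(-13,7 \right)},-230 \right)}} = \frac{1}{-45862 - - \frac{690}{223}} = \frac{1}{-45862 + \frac{690}{223}} = \frac{1}{- \frac{10226536}{223}} = - \frac{223}{10226536}$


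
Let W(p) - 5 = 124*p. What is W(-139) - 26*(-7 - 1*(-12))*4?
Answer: -17751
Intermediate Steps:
W(p) = 5 + 124*p
W(-139) - 26*(-7 - 1*(-12))*4 = (5 + 124*(-139)) - 26*(-7 - 1*(-12))*4 = (5 - 17236) - 26*(-7 + 12)*4 = -17231 - 26*5*4 = -17231 - 130*4 = -17231 - 520 = -17751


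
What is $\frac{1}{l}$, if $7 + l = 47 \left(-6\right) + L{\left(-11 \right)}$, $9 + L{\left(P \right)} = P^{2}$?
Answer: $- \frac{1}{177} \approx -0.0056497$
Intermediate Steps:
$L{\left(P \right)} = -9 + P^{2}$
$l = -177$ ($l = -7 + \left(47 \left(-6\right) - \left(9 - \left(-11\right)^{2}\right)\right) = -7 + \left(-282 + \left(-9 + 121\right)\right) = -7 + \left(-282 + 112\right) = -7 - 170 = -177$)
$\frac{1}{l} = \frac{1}{-177} = - \frac{1}{177}$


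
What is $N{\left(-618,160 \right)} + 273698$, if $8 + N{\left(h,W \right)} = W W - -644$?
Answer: $299934$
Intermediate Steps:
$N{\left(h,W \right)} = 636 + W^{2}$ ($N{\left(h,W \right)} = -8 + \left(W W - -644\right) = -8 + \left(W^{2} + 644\right) = -8 + \left(644 + W^{2}\right) = 636 + W^{2}$)
$N{\left(-618,160 \right)} + 273698 = \left(636 + 160^{2}\right) + 273698 = \left(636 + 25600\right) + 273698 = 26236 + 273698 = 299934$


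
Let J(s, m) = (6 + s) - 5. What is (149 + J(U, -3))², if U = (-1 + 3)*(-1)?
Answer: 21904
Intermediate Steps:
U = -2 (U = 2*(-1) = -2)
J(s, m) = 1 + s
(149 + J(U, -3))² = (149 + (1 - 2))² = (149 - 1)² = 148² = 21904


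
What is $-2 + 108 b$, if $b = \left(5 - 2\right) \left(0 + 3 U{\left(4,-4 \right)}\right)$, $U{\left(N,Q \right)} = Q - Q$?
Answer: $-2$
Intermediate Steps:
$U{\left(N,Q \right)} = 0$
$b = 0$ ($b = \left(5 - 2\right) \left(0 + 3 \cdot 0\right) = 3 \left(0 + 0\right) = 3 \cdot 0 = 0$)
$-2 + 108 b = -2 + 108 \cdot 0 = -2 + 0 = -2$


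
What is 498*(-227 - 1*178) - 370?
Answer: -202060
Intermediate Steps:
498*(-227 - 1*178) - 370 = 498*(-227 - 178) - 370 = 498*(-405) - 370 = -201690 - 370 = -202060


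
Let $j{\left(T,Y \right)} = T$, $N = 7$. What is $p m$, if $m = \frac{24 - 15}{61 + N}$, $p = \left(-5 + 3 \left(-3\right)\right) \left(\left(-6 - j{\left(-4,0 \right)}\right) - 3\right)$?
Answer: $\frac{315}{34} \approx 9.2647$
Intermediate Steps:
$p = 70$ ($p = \left(-5 + 3 \left(-3\right)\right) \left(\left(-6 - -4\right) - 3\right) = \left(-5 - 9\right) \left(\left(-6 + 4\right) - 3\right) = - 14 \left(-2 - 3\right) = \left(-14\right) \left(-5\right) = 70$)
$m = \frac{9}{68}$ ($m = \frac{24 - 15}{61 + 7} = \frac{9}{68} \approx 0.13235$)
$p m = 70 \cdot \frac{9}{68} = \frac{315}{34}$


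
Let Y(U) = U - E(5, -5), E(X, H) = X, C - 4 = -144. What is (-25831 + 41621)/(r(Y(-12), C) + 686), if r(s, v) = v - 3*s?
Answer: 15790/597 ≈ 26.449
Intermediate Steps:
C = -140 (C = 4 - 144 = -140)
Y(U) = -5 + U (Y(U) = U - 1*5 = U - 5 = -5 + U)
(-25831 + 41621)/(r(Y(-12), C) + 686) = (-25831 + 41621)/((-140 - 3*(-5 - 12)) + 686) = 15790/((-140 - 3*(-17)) + 686) = 15790/((-140 + 51) + 686) = 15790/(-89 + 686) = 15790/597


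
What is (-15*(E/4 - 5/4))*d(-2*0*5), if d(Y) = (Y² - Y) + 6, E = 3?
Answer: 45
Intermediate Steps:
d(Y) = 6 + Y² - Y
(-15*(E/4 - 5/4))*d(-2*0*5) = (-15*(3/4 - 5/4))*(6 + (-2*0*5)² - (-2*0)*5) = (-15*(3*(¼) - 5*¼))*(6 + (0*5)² - 0*5) = (-15*(¾ - 5/4))*(6 + 0² - 1*0) = (-15*(-½))*(6 + 0 + 0) = (15/2)*6 = 45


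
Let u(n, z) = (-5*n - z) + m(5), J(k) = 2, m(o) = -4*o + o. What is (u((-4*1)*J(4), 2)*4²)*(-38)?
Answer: -13984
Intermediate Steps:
m(o) = -3*o
u(n, z) = -15 - z - 5*n (u(n, z) = (-5*n - z) - 3*5 = (-z - 5*n) - 15 = -15 - z - 5*n)
(u((-4*1)*J(4), 2)*4²)*(-38) = ((-15 - 1*2 - 5*(-4*1)*2)*4²)*(-38) = ((-15 - 2 - (-20)*2)*16)*(-38) = ((-15 - 2 - 5*(-8))*16)*(-38) = ((-15 - 2 + 40)*16)*(-38) = (23*16)*(-38) = 368*(-38) = -13984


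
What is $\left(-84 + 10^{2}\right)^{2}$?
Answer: $256$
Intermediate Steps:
$\left(-84 + 10^{2}\right)^{2} = \left(-84 + 100\right)^{2} = 16^{2} = 256$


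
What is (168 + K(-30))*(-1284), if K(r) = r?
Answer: -177192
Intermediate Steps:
(168 + K(-30))*(-1284) = (168 - 30)*(-1284) = 138*(-1284) = -177192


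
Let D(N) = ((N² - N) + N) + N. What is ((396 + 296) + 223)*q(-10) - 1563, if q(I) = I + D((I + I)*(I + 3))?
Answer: 18051387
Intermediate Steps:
D(N) = N + N² (D(N) = N² + N = N + N²)
q(I) = I + 2*I*(1 + 2*I*(3 + I))*(3 + I) (q(I) = I + ((I + I)*(I + 3))*(1 + (I + I)*(I + 3)) = I + ((2*I)*(3 + I))*(1 + (2*I)*(3 + I)) = I + (2*I*(3 + I))*(1 + 2*I*(3 + I)) = I + 2*I*(1 + 2*I*(3 + I))*(3 + I))
((396 + 296) + 223)*q(-10) - 1563 = ((396 + 296) + 223)*(-10*(1 + 2*(1 + 2*(-10)*(3 - 10))*(3 - 10))) - 1563 = (692 + 223)*(-10*(1 + 2*(1 + 2*(-10)*(-7))*(-7))) - 1563 = 915*(-10*(1 + 2*(1 + 140)*(-7))) - 1563 = 915*(-10*(1 + 2*141*(-7))) - 1563 = 915*(-10*(1 - 1974)) - 1563 = 915*(-10*(-1973)) - 1563 = 915*19730 - 1563 = 18052950 - 1563 = 18051387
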